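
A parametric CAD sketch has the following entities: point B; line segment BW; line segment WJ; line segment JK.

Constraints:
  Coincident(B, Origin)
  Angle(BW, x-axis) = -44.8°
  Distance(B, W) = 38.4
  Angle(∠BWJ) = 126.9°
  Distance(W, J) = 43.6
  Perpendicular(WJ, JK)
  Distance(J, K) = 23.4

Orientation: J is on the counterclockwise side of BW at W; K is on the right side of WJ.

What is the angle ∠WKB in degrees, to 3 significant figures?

10.8°

B is at the origin; BW runs at -44.8° with length 38.4, so W = 38.4·(cos -44.8°, sin -44.8°) = (27.2, -27.1). ∠BWJ = 126.9°, so WJ runs at -44.8° + (180° − 126.9°) = 8.30° from the x-axis; with |WJ| = 43.6, J = W + 43.6·(cos 8.30°, sin 8.30°) = (70.4, -20.8). The perpendicularity gives JK at right angles to WJ; with |JK| = 23.4 on the right of WJ, K = J + 23.4·(0.144, -0.990) = (73.8, -43.9). Then cos ∠WKB = KW·KB / (|KW||KB|), giving 10.8°.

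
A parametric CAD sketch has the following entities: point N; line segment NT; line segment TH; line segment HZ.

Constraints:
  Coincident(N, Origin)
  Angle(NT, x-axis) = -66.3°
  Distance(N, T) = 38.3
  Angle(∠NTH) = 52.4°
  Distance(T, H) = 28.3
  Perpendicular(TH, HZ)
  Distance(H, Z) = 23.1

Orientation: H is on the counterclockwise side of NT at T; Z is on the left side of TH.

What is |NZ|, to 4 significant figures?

8.764

N is at the origin; NT runs at -66.3° with length 38.3, so T = 38.3·(cos -66.3°, sin -66.3°) = (15.39, -35.07). ∠NTH = 52.4°, so TH runs at -66.3° + (180° − 52.4°) = 61.30° from the x-axis; with |TH| = 28.3, H = T + 28.3·(cos 61.30°, sin 61.30°) = (28.98, -10.25). The perpendicularity gives HZ at right angles to TH; with |HZ| = 23.1 on the left of TH, Z = H + 23.1·(-0.8771, 0.4802) = (8.723, 0.8465). Then |NZ| = |Z − N| = 8.764.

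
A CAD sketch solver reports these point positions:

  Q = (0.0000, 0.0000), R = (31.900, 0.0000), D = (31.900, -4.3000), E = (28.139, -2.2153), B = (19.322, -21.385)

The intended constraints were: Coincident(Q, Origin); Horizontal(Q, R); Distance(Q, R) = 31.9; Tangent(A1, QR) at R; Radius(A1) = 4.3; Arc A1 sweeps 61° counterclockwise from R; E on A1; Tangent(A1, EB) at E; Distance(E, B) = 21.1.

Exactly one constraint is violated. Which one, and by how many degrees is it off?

Tangent(A1, EB) at E — off by 4.30°.

Q = (0.00, 0.00) ✓; Q.y = 0.00, R.y = 0.00 ✓; |QR| = 31.90 ✓; ∠(DR, RQ) = 90.00° ✓; |DR| = 4.300 ✓; bearing(D→E) − bearing(D→R) = 61.00° ✓; |DE| = 4.300 ✓; ∠(DE, EB) = 85.70° ✗; |EB| = 21.10 ✓.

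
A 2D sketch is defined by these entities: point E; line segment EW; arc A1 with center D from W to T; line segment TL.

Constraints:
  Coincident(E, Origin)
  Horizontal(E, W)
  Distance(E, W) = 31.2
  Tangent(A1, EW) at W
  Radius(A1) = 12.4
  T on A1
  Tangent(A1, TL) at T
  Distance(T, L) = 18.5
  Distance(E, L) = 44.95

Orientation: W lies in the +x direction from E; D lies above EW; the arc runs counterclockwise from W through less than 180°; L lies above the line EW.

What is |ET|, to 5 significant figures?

45.507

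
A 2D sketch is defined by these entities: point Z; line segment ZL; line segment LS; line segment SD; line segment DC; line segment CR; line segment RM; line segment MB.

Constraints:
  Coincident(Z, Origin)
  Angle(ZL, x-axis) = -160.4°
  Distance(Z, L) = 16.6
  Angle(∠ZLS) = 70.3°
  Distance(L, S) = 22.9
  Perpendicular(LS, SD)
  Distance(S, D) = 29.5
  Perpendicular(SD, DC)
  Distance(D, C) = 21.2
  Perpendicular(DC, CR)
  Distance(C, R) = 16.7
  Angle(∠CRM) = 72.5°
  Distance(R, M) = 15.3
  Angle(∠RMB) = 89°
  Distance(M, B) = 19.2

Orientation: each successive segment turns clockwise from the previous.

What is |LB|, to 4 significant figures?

37.04

Z is at the origin; ZL runs at -160.4° with length 16.6, so L = (-15.64, -5.568). ∠ZLS = 70.3° gives LS at 89.90° from the x-axis; with |LS| = 22.9, S = (-15.60, 17.33). LS is perpendicular to SD, so SD runs at -0.1000°; with |SD| = 29.5, D = (13.90, 17.28). SD is perpendicular to DC, so DC runs at -90.10°; with |DC| = 21.2, C = (13.86, -3.920). The perpendicularity gives CR at right angles to DC, so CR runs at 179.9°; with |CR| = 16.7, R = (-2.835, -3.891). ∠CRM = 72.5° gives RM at 72.40° from the x-axis; with |RM| = 15.3, M = (1.791, 10.69). ∠RMB = 89.0° gives MB at -18.60° from the x-axis; with |MB| = 19.2, B = (19.99, 4.569). Then |LB| = |B − L| = 37.04.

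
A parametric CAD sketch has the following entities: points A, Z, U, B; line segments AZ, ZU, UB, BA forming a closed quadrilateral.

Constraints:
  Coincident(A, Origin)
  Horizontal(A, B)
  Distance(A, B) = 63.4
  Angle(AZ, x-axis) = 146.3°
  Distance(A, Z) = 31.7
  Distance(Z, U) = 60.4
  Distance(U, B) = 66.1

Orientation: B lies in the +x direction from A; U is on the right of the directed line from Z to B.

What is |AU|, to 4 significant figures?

33.82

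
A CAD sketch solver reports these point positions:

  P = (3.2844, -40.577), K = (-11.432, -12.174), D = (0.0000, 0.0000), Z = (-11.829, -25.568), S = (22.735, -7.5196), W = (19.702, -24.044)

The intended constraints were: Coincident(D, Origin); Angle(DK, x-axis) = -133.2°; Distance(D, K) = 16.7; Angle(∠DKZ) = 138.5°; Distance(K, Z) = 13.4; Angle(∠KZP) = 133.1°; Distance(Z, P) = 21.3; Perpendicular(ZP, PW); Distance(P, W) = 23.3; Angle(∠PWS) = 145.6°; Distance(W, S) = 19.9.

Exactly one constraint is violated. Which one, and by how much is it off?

Distance(W, S) = 19.9 — off by 3.10.

D = (0.00, 0.00) ✓; DK at -133.2° ✓; |DK| = 16.70 ✓; ∠DKZ = 138.5° ✓; |KZ| = 13.40 ✓; ∠KZP = 133.1° ✓; |ZP| = 21.30 ✓; ∠(ZP, PW) = 90.00° ✓; |PW| = 23.30 ✓; ∠PWS = 145.6° ✓; |WS| = 16.80 ✗.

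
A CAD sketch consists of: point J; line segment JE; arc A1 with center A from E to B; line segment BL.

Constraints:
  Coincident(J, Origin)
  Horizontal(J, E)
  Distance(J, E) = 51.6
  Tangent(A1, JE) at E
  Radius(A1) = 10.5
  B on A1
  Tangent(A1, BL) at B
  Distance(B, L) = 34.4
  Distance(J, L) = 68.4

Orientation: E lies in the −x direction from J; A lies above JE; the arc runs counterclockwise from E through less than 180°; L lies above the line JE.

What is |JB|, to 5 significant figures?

43.491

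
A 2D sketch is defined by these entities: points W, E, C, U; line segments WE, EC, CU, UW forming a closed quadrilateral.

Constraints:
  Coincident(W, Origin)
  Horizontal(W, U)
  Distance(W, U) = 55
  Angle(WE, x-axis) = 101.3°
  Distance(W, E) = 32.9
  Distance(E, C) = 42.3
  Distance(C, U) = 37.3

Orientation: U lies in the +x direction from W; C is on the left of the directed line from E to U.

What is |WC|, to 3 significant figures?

48.1

Checks: W = (0.00, 0.00) ✓; |EC| = 42.30 ✓; |CU| = 37.30 ✓.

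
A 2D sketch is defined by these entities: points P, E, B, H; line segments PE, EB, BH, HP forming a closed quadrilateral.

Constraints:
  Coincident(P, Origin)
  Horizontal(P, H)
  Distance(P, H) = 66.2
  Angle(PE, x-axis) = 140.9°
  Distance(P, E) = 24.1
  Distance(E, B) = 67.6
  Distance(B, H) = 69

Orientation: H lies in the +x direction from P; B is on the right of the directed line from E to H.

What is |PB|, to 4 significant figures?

46.29

P is at the origin; PH is horizontal with |PH| = 66.2 and H in +x, so H = (66.2, 0). PE runs at 140.9° with |PE| = 24.1, so E = (-18.70, 15.20). B is determined by |EB| = 67.6 and |BH| = 69.0 together: it lies at the intersection of circle(E, 67.6) and circle(H, 69.0). With |EH| = 86.25, the foot of the radical line on EH is 42.02 from E and the perpendicular offset is √(67.6² − 42.02²) = 52.96. Taking the right-of-EH solution: B = (13.33, -44.33).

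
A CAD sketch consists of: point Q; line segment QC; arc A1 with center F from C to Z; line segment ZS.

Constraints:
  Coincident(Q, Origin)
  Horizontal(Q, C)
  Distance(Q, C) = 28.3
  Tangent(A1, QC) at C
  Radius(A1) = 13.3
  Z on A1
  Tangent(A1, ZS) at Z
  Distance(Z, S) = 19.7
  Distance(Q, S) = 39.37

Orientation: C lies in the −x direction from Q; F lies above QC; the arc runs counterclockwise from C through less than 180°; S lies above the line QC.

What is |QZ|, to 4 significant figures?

21.62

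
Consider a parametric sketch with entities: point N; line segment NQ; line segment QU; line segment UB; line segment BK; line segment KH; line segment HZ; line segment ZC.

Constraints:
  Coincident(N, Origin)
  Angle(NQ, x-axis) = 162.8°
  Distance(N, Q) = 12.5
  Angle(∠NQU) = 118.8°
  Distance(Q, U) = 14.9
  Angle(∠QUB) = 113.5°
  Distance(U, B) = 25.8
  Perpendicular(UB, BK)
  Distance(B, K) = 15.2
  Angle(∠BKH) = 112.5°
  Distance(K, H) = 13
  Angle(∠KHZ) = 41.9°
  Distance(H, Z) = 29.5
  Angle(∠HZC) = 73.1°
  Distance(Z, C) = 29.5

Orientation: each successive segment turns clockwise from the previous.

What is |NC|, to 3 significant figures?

47.7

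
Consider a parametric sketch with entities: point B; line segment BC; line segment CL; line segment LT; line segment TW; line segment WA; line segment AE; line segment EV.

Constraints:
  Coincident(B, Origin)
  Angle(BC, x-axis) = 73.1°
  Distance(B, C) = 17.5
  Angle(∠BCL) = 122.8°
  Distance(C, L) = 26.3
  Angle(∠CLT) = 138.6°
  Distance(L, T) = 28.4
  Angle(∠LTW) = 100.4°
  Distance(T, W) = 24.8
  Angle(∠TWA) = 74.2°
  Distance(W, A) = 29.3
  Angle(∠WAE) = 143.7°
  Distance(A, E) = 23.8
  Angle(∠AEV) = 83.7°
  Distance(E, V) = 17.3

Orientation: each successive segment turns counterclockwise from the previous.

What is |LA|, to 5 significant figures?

21.950

B is at the origin; BC runs at 73.1° with length 17.5, so C = (5.0873, 16.744). ∠BCL = 122.8° gives CL at 130.30° from the x-axis; with |CL| = 26.3, L = (-11.923, 36.802). ∠CLT = 138.6° gives LT at 171.70° from the x-axis; with |LT| = 28.4, T = (-40.026, 40.902). ∠LTW = 100.4° gives TW at -108.70° from the x-axis; with |TW| = 24.8, W = (-47.977, 17.411). ∠TWA = 74.2° gives WA at -2.9000° from the x-axis; with |WA| = 29.3, A = (-18.715, 15.929). Then |LA| = |A − L| = 21.950.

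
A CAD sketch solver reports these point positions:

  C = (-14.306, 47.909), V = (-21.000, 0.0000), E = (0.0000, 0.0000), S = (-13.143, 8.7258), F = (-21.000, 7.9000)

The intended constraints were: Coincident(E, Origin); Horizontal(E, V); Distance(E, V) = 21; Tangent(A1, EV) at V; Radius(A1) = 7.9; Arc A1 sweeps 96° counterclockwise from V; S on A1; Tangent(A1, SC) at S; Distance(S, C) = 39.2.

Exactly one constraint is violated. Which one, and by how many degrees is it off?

Tangent(A1, SC) at S — off by 4.30°.

E = (0.00, 0.00) ✓; E.y = 0.00, V.y = 0.00 ✓; |EV| = 21.00 ✓; ∠(FV, VE) = 90.00° ✓; |FV| = 7.900 ✓; bearing(F→S) − bearing(F→V) = 96.00° ✓; |FS| = 7.900 ✓; ∠(FS, SC) = 94.30° ✗; |SC| = 39.20 ✓.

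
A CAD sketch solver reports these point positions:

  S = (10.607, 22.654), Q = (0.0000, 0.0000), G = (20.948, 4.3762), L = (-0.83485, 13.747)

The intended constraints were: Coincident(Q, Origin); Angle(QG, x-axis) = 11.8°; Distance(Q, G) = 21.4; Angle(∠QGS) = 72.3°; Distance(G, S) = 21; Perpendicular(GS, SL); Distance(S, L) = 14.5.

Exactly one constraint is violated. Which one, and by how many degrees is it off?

Perpendicular(GS, SL) — off by 8.40°.

Q = (0.00, 0.00) ✓; QG at 11.80° ✓; |QG| = 21.40 ✓; ∠QGS = 72.30° ✓; |GS| = 21.00 ✓; ∠(GS, SL) = 98.40° ✗; |SL| = 14.50 ✓.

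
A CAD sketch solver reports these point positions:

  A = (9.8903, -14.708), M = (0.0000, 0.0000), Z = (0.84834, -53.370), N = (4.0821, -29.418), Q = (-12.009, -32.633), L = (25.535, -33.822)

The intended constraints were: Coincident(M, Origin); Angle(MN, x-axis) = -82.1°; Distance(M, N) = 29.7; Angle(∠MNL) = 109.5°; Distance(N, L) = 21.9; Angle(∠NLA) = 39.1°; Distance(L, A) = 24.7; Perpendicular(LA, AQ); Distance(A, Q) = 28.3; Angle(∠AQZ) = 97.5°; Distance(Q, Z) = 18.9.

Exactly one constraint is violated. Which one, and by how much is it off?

Distance(Q, Z) = 18.9 — off by 5.50.

M = (0.00, 0.00) ✓; MN at -82.10° ✓; |MN| = 29.70 ✓; ∠MNL = 109.5° ✓; |NL| = 21.90 ✓; ∠NLA = 39.10° ✓; |LA| = 24.70 ✓; ∠(LA, AQ) = 90.00° ✓; |AQ| = 28.30 ✓; ∠AQZ = 97.50° ✓; |QZ| = 24.40 ✗.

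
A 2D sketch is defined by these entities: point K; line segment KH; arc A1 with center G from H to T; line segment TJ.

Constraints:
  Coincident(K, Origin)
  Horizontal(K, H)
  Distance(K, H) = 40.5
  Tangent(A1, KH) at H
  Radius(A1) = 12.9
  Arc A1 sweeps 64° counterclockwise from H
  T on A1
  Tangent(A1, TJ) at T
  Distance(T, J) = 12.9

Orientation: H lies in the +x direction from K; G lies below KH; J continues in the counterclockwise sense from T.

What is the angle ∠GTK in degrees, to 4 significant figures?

168.1°

K is at the origin; K and H share the same y with |KH| = 40.5 and H on the +x side, so H = (40.50, 0.000). The tangent condition forces GH to be normal to KH, so G = H + (0, -12.9) = (40.50, -12.90). On A1, H sits at bearing 90° from G; a 64° counterclockwise sweep puts T at bearing 154°, so T = G + 12.9·(cos 154°, sin 154°) = (28.91, -7.245). Then cos ∠GTK = TG·TK / (|TG||TK|), giving 168.1°.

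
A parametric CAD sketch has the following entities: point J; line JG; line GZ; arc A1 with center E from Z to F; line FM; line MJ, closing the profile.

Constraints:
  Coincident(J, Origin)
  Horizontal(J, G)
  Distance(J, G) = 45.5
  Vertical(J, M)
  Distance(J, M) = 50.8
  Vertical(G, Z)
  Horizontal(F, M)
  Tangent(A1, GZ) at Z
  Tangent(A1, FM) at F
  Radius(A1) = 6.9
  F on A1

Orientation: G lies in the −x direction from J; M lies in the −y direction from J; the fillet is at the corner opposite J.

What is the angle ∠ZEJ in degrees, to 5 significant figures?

131.32°

J is at the origin; JG is horizontal with |JG| = 45.5 and G on the −x side, so G = (-45.500, 0.0000). J and M share the same x with |JM| = 50.8 and M on the −y side, so M = (0.0000, -50.800). The virtual corner opposite J is at (-45.500, -50.800). Since A1 is tangent to GZ there, EZ ⟂ GZ and A1 meets FM tangentially, so EF is at right angles to FM, with radius 6.9, so the center E sits 6.9 in from both sides at E = (-38.600, -43.900). That places the tangent points at Z = (-45.500, -43.900) on GZ and F = (-38.600, -50.800) on FM. Then cos ∠ZEJ = EZ·EJ / (|EZ||EJ|), giving 131.32°.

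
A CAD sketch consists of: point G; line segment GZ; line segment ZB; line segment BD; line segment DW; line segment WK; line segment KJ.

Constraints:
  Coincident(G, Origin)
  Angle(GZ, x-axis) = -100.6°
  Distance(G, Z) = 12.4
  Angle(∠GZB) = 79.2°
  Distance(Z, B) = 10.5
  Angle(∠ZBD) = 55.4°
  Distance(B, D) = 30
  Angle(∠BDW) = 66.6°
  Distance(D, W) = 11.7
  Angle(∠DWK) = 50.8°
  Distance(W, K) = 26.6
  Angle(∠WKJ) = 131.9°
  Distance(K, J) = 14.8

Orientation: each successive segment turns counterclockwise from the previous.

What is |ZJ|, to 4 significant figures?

37.47

G is at the origin; GZ runs at -100.6° with length 12.4, so Z = (-2.281, -12.19). ∠GZB = 79.2° gives ZB at 0.2000° from the x-axis; with |ZB| = 10.5, B = (8.219, -12.15). ∠ZBD = 55.4° gives BD at 124.8° from the x-axis; with |BD| = 30.0, D = (-8.902, 12.48). ∠BDW = 66.6° gives DW at -121.8° from the x-axis; with |DW| = 11.7, W = (-15.07, 2.539). ∠DWK = 50.8° gives WK at 7.400° from the x-axis; with |WK| = 26.6, K = (11.31, 5.965). ∠WKJ = 131.9° gives KJ at 55.50° from the x-axis; with |KJ| = 14.8, J = (19.69, 18.16). Then |ZJ| = |J − Z| = 37.47.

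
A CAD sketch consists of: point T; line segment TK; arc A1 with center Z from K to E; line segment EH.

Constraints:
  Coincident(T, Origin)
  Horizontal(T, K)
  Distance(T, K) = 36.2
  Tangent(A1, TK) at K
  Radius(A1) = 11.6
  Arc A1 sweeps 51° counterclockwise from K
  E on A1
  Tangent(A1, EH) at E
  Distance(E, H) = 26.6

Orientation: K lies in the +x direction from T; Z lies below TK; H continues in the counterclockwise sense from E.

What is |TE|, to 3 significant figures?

27.5

T is at the origin; TK is horizontal with |TK| = 36.2 and K on the +x side, so K = (36.2, 0.00). The tangent condition forces ZK to be normal to TK, so Z = K + (0, -11.6) = (36.2, -11.6). On A1, K sits at bearing 90° from Z; a 51° counterclockwise sweep puts E at bearing 141°, so E = Z + 11.6·(cos 141°, sin 141°) = (27.2, -4.30). Then |TE| = |E − T| = 27.5.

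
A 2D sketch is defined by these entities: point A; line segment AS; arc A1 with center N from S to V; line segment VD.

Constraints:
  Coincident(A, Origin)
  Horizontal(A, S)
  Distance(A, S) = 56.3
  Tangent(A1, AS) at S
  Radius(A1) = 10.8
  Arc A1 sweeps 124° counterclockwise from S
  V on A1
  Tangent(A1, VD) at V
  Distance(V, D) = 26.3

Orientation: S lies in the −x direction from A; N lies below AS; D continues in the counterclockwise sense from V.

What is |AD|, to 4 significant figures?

63.63

A is at the origin; A and S share the same y with |AS| = 56.3 and S on the −x side, so S = (-56.30, 0.000). A1 meets AS tangentially, so NS is at right angles to AS, so N = S + (0, -10.8) = (-56.30, -10.80). On A1, S sits at bearing 90° from N; a 124° counterclockwise sweep puts V at bearing 214°, so V = N + 10.8·(cos 214°, sin 214°) = (-65.25, -16.84). A1 meets VD tangentially, so NV is at right angles to VD, so VD runs along (−sin 214°, cos 214°); with |VD| = 26.3, D = (-50.55, -38.64). Then |AD| = |D − A| = 63.63.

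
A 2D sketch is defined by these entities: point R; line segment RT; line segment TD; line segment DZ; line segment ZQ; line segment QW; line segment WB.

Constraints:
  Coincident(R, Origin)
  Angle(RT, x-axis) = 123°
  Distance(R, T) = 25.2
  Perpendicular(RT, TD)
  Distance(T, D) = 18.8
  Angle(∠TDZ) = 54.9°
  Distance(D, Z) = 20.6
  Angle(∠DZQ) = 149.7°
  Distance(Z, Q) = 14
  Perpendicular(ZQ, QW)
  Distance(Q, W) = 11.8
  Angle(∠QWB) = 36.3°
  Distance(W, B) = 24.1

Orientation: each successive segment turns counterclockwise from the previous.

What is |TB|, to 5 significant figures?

25.846

R is at the origin; RT runs at 123.0° with length 25.2, so T = (-13.725, 21.134). RT is perpendicular to TD, so TD runs at -147.00°; with |TD| = 18.8, D = (-29.492, 10.895). ∠TDZ = 54.9° gives DZ at -21.900° from the x-axis; with |DZ| = 20.6, Z = (-10.378, 3.2117). ∠DZQ = 149.7° gives ZQ at 8.4000° from the x-axis; with |ZQ| = 14.0, Q = (3.4713, 5.2569). ZQ is perpendicular to QW, so QW runs at 98.400°; with |QW| = 11.8, W = (1.7475, 16.930). ∠QWB = 36.3° gives WB at -117.90° from the x-axis; with |WB| = 24.1, B = (-9.5296, -4.3684). Then |TB| = |B − T| = 25.846.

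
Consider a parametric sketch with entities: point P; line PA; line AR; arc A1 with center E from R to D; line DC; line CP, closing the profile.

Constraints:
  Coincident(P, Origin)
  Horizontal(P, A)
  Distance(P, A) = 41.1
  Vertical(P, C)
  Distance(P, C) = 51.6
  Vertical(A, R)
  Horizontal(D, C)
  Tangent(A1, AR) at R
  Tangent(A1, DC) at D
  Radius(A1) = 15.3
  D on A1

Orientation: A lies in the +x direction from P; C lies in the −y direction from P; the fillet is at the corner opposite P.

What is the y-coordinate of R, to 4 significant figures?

-36.30

The virtual corner opposite P is at (41.10, -51.60). A1 meets AR tangentially, so ER is at right angles to AR and tangency of A1 to DC means the radius ED is perpendicular to DC, with radius 15.3, so the center E sits 15.3 in from both sides at E = (25.80, -36.30). That places the tangent points at R = (41.10, -36.30) on AR and D = (25.80, -51.60) on DC. So R.y = -36.30.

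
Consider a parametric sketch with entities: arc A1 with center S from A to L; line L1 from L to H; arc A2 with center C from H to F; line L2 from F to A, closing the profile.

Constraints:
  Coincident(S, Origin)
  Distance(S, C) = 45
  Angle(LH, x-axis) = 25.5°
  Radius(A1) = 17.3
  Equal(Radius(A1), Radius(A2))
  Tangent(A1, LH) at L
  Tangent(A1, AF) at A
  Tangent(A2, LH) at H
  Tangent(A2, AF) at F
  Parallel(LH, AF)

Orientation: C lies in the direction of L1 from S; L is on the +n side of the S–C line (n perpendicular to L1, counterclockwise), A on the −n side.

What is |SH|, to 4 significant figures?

48.21

Tangency of A1 to both parallel lines with radius 17.3 puts L and A at S ± 17.3·n: L = (-7.448, 15.61), A = (7.448, -15.61). Equal radii place H and F the same way about C: H = C + 17.3·n = (33.17, 34.99), F = C − 17.3·n = (48.06, 3.758). Then |SH| = |H − S| = 48.21.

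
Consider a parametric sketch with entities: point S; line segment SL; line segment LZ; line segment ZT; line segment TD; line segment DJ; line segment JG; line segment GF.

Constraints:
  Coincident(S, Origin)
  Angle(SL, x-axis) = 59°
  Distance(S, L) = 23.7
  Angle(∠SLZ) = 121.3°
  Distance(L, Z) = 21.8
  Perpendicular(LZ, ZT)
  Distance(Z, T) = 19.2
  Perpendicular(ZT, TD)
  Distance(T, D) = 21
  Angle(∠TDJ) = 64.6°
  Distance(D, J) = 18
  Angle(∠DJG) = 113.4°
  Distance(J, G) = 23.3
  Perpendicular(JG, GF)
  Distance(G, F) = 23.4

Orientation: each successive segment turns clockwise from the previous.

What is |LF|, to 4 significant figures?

41.19

S is at the origin; SL runs at 59.0° with length 23.7, so L = (12.21, 20.31). ∠SLZ = 121.3° gives LZ at 0.3000° from the x-axis; with |LZ| = 21.8, Z = (34.01, 20.43). The perpendicularity gives ZT at right angles to LZ, so ZT runs at -89.70°; with |ZT| = 19.2, T = (34.11, 1.229). ZT is perpendicular to TD, so TD runs at -179.7°; with |TD| = 21.0, D = (13.11, 1.119). ∠TDJ = 64.6° gives DJ at 64.90° from the x-axis; with |DJ| = 18.0, J = (20.74, 17.42). ∠DJG = 113.4° gives JG at -1.700° from the x-axis; with |JG| = 23.3, G = (44.03, 16.73). The perpendicularity gives GF at right angles to JG, so GF runs at -91.70°; with |GF| = 23.4, F = (43.34, -6.661). Then |LF| = |F − L| = 41.19.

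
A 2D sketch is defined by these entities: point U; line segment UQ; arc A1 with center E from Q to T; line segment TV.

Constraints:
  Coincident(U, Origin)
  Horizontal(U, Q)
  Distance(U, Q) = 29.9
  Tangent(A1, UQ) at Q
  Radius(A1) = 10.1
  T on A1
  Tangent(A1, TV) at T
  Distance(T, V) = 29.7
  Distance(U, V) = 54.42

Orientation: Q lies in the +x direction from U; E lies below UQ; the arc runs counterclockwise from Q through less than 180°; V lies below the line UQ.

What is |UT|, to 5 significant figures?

25.991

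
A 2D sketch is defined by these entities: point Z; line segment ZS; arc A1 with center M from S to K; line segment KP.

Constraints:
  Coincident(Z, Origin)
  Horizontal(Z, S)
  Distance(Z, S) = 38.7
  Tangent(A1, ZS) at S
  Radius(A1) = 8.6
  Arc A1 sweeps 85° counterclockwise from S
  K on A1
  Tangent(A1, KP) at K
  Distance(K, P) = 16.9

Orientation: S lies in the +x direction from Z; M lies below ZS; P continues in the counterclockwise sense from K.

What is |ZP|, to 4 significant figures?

37.83

Z is at the origin; Z and S share the same y with |ZS| = 38.7 and S on the +x side, so S = (38.70, 0.000). A1 meets ZS tangentially, so MS is at right angles to ZS, so M = S + (0, -8.6) = (38.70, -8.600). On A1, S sits at bearing 90° from M; an 85° counterclockwise sweep puts K at bearing 175°, so K = M + 8.6·(cos 175°, sin 175°) = (30.13, -7.850). Since A1 is tangent to KP there, MK ⟂ KP, so KP runs along (−sin 175°, cos 175°); with |KP| = 16.9, P = (28.66, -24.69). Then |ZP| = |P − Z| = 37.83.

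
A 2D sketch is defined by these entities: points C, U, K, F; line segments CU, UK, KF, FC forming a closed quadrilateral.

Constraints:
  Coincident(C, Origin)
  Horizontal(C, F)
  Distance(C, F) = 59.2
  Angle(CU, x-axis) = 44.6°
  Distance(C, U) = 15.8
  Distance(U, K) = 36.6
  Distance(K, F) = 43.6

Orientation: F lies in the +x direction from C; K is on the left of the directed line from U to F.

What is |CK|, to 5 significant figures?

52.397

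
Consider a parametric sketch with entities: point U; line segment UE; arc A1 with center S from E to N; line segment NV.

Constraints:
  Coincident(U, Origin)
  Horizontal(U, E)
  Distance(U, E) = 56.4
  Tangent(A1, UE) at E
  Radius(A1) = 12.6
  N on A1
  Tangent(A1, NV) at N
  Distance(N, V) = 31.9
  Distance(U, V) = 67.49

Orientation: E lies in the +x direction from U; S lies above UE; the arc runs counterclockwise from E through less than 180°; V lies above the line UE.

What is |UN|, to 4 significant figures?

69.70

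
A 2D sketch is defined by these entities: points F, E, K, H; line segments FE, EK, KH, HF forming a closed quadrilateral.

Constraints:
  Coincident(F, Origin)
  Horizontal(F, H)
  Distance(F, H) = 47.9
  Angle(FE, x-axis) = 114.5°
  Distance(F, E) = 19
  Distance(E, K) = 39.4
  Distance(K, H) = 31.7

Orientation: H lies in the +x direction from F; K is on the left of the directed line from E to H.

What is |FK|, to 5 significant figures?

40.331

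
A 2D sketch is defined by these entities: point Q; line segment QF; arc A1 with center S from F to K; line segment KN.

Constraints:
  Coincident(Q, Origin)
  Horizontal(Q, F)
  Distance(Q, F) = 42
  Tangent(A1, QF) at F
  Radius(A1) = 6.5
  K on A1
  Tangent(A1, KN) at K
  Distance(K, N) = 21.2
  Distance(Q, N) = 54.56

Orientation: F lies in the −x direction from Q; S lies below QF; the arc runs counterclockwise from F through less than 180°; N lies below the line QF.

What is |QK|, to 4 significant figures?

48.99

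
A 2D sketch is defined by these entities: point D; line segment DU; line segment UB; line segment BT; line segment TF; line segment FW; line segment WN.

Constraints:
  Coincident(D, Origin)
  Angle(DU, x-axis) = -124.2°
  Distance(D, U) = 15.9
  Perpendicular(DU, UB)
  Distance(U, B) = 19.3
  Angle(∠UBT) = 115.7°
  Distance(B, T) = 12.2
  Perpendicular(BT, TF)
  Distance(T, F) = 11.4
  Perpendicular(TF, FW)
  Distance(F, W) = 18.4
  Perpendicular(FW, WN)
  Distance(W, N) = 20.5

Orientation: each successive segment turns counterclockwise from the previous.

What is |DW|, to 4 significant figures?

17.72

D is at the origin; DU runs at -124.2° with length 15.9, so U = (-8.937, -13.15). DU is perpendicular to UB, so UB runs at -34.20°; with |UB| = 19.3, B = (7.026, -24.00). ∠UBT = 115.7° gives BT at 30.10° from the x-axis; with |BT| = 12.2, T = (17.58, -17.88). The perpendicularity gives TF at right angles to BT, so TF runs at 120.1°; with |TF| = 11.4, F = (11.86, -8.018). TF ⟂ FW, so FW runs at -149.9°; with |FW| = 18.4, W = (-4.056, -17.25). Then |DW| = |W − D| = 17.72.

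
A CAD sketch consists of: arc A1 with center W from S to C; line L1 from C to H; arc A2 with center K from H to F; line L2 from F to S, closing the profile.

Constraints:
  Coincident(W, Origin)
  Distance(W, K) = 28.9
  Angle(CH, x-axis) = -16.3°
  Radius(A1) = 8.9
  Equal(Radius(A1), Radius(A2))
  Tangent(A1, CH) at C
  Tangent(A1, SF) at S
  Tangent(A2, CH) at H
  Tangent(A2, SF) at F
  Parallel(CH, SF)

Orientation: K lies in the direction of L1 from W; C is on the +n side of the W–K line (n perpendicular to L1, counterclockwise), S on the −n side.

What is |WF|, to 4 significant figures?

30.24

Tangency of A1 to both parallel lines with radius 8.9 puts C and S at W ± 8.9·n: C = (2.498, 8.542), S = (-2.498, -8.542). Equal radii place H and F the same way about K: H = K + 8.9·n = (30.24, 0.4310), F = K − 8.9·n = (25.24, -16.65). Then |WF| = |F − W| = 30.24.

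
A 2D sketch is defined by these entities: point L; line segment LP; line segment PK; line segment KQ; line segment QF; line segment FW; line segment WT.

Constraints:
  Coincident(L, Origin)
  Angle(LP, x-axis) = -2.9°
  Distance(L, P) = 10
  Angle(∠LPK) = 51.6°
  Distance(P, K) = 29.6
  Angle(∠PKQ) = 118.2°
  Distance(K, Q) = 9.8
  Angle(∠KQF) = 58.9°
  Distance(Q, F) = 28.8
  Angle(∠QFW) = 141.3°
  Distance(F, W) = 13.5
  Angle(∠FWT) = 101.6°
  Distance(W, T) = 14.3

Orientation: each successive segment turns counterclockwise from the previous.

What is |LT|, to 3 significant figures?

22.3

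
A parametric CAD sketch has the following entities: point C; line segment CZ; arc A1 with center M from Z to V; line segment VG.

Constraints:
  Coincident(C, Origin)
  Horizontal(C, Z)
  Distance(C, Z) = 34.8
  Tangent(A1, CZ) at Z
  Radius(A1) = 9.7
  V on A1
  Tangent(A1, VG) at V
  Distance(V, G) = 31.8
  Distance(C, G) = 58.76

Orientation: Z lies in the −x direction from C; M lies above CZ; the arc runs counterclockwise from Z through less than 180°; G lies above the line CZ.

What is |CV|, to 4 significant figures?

29.73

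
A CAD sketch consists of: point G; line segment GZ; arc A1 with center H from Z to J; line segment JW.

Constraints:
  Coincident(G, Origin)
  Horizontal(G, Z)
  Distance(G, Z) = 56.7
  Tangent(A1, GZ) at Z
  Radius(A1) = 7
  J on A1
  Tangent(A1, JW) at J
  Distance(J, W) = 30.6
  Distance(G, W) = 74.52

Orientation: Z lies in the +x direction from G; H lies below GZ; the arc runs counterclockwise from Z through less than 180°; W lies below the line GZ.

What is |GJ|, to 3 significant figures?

51.5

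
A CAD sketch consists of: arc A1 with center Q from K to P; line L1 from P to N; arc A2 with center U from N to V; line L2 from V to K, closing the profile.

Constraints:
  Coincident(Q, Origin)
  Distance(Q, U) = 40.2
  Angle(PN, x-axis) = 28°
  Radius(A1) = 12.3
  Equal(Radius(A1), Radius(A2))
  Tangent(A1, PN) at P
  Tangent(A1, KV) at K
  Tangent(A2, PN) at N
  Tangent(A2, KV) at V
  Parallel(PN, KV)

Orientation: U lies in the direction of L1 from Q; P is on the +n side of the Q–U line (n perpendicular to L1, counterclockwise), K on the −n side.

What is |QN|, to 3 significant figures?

42.0

Tangency of A1 to both parallel lines with radius 12.3 puts P and K at Q ± 12.3·n: P = (-5.77, 10.9), K = (5.77, -10.9). Equal radii place N and V the same way about U: N = U + 12.3·n = (29.7, 29.7), V = U − 12.3·n = (41.3, 8.01). Then |QN| = |N − Q| = 42.0.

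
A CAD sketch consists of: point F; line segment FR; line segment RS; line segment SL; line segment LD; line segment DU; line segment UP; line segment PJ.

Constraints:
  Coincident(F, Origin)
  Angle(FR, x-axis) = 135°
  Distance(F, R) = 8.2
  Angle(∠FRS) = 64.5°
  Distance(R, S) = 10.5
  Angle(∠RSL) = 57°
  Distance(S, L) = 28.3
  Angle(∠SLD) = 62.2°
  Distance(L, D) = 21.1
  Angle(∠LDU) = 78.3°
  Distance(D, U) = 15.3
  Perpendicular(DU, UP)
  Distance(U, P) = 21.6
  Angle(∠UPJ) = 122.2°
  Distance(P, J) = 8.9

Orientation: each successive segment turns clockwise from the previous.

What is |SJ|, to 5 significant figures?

29.957

DU is perpendicular to UP, so UP runs at -53.000°; with |UP| = 21.6, P = (6.8596, -12.332). ∠UPJ = 122.2° gives PJ at -110.80° from the x-axis; with |PJ| = 8.9, J = (3.6992, -20.651). Then |SJ| = |J − S| = 29.957.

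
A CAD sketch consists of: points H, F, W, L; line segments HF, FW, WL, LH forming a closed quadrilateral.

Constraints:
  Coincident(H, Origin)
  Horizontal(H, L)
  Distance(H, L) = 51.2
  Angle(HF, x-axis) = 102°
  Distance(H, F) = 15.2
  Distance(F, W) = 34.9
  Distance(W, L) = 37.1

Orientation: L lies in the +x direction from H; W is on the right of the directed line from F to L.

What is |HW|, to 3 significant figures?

21.7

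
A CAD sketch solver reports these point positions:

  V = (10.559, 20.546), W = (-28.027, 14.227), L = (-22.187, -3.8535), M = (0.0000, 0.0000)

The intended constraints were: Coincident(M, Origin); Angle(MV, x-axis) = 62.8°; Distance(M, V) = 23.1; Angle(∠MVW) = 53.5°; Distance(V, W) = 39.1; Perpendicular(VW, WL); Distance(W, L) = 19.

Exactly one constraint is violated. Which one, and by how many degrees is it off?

Perpendicular(VW, WL) — off by 8.60°.

M = (0.00, 0.00) ✓; MV at 62.80° ✓; |MV| = 23.10 ✓; ∠MVW = 53.50° ✓; |VW| = 39.10 ✓; ∠(VW, WL) = 98.60° ✗; |WL| = 19.00 ✓.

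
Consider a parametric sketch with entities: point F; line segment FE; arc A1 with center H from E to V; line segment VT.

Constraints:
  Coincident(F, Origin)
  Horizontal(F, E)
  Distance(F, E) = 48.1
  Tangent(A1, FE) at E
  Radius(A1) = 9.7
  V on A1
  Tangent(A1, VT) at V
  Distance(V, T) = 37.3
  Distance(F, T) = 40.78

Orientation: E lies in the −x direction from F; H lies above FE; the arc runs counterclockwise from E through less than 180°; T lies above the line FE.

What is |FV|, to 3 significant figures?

40.2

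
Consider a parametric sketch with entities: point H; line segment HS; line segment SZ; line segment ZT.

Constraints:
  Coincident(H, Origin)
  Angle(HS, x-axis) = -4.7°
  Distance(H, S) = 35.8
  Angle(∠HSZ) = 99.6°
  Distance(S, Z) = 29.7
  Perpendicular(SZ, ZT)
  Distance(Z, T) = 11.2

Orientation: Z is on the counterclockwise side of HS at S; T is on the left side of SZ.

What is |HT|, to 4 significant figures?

43.05

∠HSZ = 99.6°, so SZ runs at -4.7° + (180° − 99.6°) = 75.70° from the x-axis; with |SZ| = 29.7, Z = S + 29.7·(cos 75.70°, sin 75.70°) = (43.02, 25.85). SZ is perpendicular to ZT; with |ZT| = 11.2 on the left of SZ, T = Z + 11.2·(-0.9690, 0.2470) = (32.16, 28.61). Then |HT| = |T − H| = 43.05.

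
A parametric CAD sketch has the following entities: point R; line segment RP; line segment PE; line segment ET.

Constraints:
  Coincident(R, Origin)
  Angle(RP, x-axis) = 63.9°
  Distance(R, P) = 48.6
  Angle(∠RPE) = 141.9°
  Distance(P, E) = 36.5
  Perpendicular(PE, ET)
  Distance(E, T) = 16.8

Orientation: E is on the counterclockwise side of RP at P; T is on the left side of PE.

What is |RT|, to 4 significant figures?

75.90

R is at the origin; RP runs at 63.9° with length 48.6, so P = 48.6·(cos 63.9°, sin 63.9°) = (21.38, 43.64). ∠RPE = 141.9°, so PE runs at 63.9° + (180° − 141.9°) = 102.0° from the x-axis; with |PE| = 36.5, E = P + 36.5·(cos 102.0°, sin 102.0°) = (13.79, 79.35). PE is perpendicular to ET; with |ET| = 16.8 on the left of PE, T = E + 16.8·(-0.9781, -0.2079) = (-2.641, 75.85). Then |RT| = |T − R| = 75.90.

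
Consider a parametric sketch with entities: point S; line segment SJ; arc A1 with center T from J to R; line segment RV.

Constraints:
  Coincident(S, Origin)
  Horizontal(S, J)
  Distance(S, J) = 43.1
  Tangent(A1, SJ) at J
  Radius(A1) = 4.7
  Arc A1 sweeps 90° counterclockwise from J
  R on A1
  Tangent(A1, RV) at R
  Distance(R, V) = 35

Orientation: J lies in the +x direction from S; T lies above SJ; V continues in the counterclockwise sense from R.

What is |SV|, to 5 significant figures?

62.136

S is at the origin; SJ is horizontal with |SJ| = 43.1 and J on the +x side, so J = (43.100, 0.0000). Tangency of A1 to SJ means the radius TJ is perpendicular to SJ, so T = J + (0, 4.7) = (43.100, 4.7000). On A1, J sits at bearing -90° from T; a 90° counterclockwise sweep puts R at bearing 0°, so R = T + 4.7·(cos 0°, sin 0°) = (47.800, 4.7000). Since A1 is tangent to RV there, TR ⟂ RV, so RV runs along (−sin 0°, cos 0°); with |RV| = 35.0, V = (47.800, 39.700). Then |SV| = |V − S| = 62.136.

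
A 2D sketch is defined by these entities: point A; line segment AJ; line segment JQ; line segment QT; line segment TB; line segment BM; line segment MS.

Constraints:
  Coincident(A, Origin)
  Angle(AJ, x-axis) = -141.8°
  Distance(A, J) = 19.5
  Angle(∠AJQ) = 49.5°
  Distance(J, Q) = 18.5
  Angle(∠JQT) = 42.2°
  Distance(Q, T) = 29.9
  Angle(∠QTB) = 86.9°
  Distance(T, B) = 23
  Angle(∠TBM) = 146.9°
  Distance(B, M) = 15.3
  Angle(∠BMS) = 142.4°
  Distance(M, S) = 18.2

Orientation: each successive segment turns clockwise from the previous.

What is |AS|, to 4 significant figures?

48.98

∠TBM = 146.9° gives BM at -176.3° from the x-axis; with |BM| = 15.3, M = (-29.09, -31.28). ∠BMS = 142.4° gives MS at 146.1° from the x-axis; with |MS| = 18.2, S = (-44.19, -21.13). Then |AS| = |S − A| = 48.98.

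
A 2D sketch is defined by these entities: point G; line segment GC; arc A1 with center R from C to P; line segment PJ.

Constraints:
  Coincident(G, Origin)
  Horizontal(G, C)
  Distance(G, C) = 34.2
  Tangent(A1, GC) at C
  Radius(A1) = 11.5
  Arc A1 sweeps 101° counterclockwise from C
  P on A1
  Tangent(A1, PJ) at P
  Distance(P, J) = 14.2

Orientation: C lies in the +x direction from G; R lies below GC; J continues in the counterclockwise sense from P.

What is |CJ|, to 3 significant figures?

28.9

G is at the origin; G and C share the same y with |GC| = 34.2 and C on the +x side, so C = (34.2, 0.00). Since A1 is tangent to GC there, RC ⟂ GC, so R = C + (0, -11.5) = (34.2, -11.5). On A1, C sits at bearing 90° from R; a 101° counterclockwise sweep puts P at bearing 191°, so P = R + 11.5·(cos 191°, sin 191°) = (22.9, -13.7). Tangency of A1 to PJ means the radius RP is perpendicular to PJ, so PJ runs along (−sin 191°, cos 191°); with |PJ| = 14.2, J = (25.6, -27.6). Then |CJ| = |J − C| = 28.9.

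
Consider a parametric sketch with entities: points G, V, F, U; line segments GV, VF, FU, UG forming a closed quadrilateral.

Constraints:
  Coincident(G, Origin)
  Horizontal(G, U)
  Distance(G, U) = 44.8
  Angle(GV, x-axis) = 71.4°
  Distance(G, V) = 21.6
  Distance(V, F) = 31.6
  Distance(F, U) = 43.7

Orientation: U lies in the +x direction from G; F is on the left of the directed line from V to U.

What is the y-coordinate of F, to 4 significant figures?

41.34

Checks: |VF| = 31.60 ✓; |FU| = 43.70 ✓.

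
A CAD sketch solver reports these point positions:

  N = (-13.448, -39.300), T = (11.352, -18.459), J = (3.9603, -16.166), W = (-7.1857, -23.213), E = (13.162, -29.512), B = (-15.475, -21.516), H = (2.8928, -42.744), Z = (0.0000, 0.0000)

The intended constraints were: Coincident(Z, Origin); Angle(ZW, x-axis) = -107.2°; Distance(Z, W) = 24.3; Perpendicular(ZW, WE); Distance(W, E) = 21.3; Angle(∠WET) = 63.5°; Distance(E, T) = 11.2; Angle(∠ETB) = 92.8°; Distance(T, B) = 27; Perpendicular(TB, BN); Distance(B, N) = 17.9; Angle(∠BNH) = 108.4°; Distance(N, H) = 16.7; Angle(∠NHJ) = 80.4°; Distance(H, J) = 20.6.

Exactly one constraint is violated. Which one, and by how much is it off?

Distance(H, J) = 20.6 — off by 6.00.

Z = (0.00, 0.00) ✓; ZW at -107.2° ✓; |ZW| = 24.30 ✓; ∠(ZW, WE) = 90.00° ✓; |WE| = 21.30 ✓; ∠WET = 63.50° ✓; |ET| = 11.20 ✓; ∠ETB = 92.80° ✓; |TB| = 27.00 ✓; ∠(TB, BN) = 90.00° ✓; |BN| = 17.90 ✓; ∠BNH = 108.4° ✓; |NH| = 16.70 ✓; ∠NHJ = 80.40° ✓; |HJ| = 26.60 ✗.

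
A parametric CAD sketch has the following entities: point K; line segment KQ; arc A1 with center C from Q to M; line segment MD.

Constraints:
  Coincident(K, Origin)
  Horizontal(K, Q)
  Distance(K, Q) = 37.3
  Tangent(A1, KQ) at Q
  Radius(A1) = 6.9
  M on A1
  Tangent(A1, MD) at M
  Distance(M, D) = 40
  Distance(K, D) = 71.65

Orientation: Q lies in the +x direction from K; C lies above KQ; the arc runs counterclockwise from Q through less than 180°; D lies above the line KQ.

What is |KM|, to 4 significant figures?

43.94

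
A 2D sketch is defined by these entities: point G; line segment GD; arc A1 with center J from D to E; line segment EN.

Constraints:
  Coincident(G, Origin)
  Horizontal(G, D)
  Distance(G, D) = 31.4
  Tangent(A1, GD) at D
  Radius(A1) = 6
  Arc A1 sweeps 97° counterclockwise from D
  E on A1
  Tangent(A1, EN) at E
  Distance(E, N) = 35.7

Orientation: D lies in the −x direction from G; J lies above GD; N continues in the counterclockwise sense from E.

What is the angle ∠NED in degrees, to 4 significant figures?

131.5°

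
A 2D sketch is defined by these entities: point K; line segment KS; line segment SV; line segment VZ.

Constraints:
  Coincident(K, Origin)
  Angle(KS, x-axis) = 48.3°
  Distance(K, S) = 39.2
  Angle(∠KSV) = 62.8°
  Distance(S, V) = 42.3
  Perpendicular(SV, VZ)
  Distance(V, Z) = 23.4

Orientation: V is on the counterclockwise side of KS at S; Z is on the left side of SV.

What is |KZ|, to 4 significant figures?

26.94

K is at the origin; KS runs at 48.3° with length 39.2, so S = 39.2·(cos 48.3°, sin 48.3°) = (26.08, 29.27). ∠KSV = 62.8°, so SV runs at 48.3° + (180° − 62.8°) = 165.5° from the x-axis; with |SV| = 42.3, V = S + 42.3·(cos 165.5°, sin 165.5°) = (-14.88, 39.86). SV is perpendicular to VZ; with |VZ| = 23.4 on the left of SV, Z = V + 23.4·(-0.2504, -0.9681) = (-20.73, 17.20). Then |KZ| = |Z − K| = 26.94.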